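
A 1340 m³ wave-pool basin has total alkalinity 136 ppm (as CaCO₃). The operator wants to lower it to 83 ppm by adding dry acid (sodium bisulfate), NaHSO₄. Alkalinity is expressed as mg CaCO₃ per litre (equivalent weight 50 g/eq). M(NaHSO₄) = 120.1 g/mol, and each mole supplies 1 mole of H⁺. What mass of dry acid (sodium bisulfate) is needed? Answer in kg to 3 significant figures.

171 kg

Volume: 1340 m³ = 1,340,000 L.
Alkalinity to neutralize: (136 − 83) = 53 mg/L as CaCO₃ × 1,340,000 L = 71,020 g as CaCO₃.
Equivalents of H⁺ required: 71,020 ÷ 50 g/eq = 1420 eq = 1420 mol NaHSO₄.
Mass of NaHSO₄: 1420 × 120.1 = 170,600 g.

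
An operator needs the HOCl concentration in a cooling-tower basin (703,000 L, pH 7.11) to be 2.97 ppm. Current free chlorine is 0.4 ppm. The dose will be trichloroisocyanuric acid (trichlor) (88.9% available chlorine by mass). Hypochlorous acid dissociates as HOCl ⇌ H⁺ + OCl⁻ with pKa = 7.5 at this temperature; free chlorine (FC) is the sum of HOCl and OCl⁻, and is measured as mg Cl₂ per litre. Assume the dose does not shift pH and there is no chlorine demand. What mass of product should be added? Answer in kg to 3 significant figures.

2.99 kg

[OCl⁻]/[HOCl] = 10^(pH − pKa) = 10^(7.11 − 7.5) = 0.4074; fraction as HOCl = 1/(1 + 0.4074) = 0.7105.
Free chlorine required for 2.97 ppm HOCl: 2.97 / 0.7105 = 4.18 ppm.
FC to add: 4.18 − 0.4 = 3.78 mg/L as Cl₂.
Cl₂ equivalent: 3.78 mg/L × 703,000 L = 2657 g.
Product at 88.9% available Cl: 2657 / 0.889 = 2989 g.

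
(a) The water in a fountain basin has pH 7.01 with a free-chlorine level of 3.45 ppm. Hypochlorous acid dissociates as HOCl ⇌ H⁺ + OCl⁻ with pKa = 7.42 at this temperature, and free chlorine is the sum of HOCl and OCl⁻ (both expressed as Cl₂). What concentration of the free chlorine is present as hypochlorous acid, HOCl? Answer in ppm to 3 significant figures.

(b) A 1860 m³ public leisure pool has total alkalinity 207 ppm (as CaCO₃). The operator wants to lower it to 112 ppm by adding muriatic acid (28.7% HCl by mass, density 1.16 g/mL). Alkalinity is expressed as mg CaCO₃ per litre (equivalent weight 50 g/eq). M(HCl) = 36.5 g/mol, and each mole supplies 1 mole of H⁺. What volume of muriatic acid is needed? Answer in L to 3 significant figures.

(a) 2.48 ppm; (b) 387 L

(a) [OCl⁻]/[HOCl] = 10^(pH − pKa) = 10^(7.01 − 7.42) = 10^-0.41 = 0.389.
(a) Fraction as HOCl = 1 / (1 + 0.389) = 0.7199.
(a) HOCl = 0.7199 × 3.45 ppm = 2.484 ppm.

(b) Volume: 1860 m³ = 1,860,000 L.
(b) Alkalinity to neutralize: (207 − 112) = 95 mg/L as CaCO₃ × 1,860,000 L = 176,700 g as CaCO₃.
(b) Equivalents of H⁺ required: 176,700 ÷ 50 g/eq = 3534 eq = 3534 mol HCl.
(b) Mass of HCl: 3534 × 36.5 = 129,000 g.
(b) Mass of 28.7% solution: 129,000 / 0.287 = 449,400 g.
(b) Volume: 449,400 g ÷ 1.16 g/mL = 387,500 mL.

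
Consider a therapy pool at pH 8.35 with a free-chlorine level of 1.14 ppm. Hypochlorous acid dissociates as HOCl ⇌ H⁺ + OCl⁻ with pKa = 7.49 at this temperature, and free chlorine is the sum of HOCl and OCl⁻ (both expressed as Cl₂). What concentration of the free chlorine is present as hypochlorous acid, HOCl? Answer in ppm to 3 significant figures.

0.138 ppm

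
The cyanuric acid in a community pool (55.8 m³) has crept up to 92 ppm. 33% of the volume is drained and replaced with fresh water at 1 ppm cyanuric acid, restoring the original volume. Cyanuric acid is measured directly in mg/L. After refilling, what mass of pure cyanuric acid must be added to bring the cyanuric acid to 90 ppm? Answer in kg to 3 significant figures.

1.56 kg

Volume: 55.8 m³ = 55,800 L.
After draining 33% and refilling: 92 × 0.67 + 1 × 0.33 = 61.97 ppm.
Deficit to target: 90 − 61.97 = 28.03 mg/L.
Mass: 28.03 mg/L × 55,800 L = 1564 g cyanuric acid.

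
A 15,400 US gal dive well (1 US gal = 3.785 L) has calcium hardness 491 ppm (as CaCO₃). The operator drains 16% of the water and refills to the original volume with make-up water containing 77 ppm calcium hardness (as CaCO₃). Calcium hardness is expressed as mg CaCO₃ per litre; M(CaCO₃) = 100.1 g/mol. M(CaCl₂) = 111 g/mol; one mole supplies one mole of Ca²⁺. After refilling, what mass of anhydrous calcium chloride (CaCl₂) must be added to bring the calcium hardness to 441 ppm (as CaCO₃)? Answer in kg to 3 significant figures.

1.05 kg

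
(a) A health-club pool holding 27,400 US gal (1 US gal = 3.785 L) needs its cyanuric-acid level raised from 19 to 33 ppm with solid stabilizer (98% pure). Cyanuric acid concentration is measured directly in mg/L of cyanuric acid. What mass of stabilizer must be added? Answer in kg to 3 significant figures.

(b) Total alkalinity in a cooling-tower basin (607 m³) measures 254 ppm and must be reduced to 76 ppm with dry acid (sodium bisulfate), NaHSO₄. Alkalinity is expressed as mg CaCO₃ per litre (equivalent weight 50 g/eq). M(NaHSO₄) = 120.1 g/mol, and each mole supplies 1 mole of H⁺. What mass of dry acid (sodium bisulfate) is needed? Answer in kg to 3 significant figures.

(a) 1.48 kg; (b) 260 kg

(a) Volume: 27,400 US gal × 3.785 L/gal = 103,709 L.
(a) CYA to add: (33 − 19) = 14 mg/L × 103,709 L = 1452 g cyanuric acid.
(a) At 98% purity: 1452 / 0.98 = 1482 g product.

(b) Volume: 607 m³ = 607,000 L.
(b) Alkalinity to neutralize: (254 − 76) = 178 mg/L as CaCO₃ × 607,000 L = 108,000 g as CaCO₃.
(b) Equivalents of H⁺ required: 108,000 ÷ 50 g/eq = 2161 eq = 2161 mol NaHSO₄.
(b) Mass of NaHSO₄: 2161 × 120.1 = 259,500 g.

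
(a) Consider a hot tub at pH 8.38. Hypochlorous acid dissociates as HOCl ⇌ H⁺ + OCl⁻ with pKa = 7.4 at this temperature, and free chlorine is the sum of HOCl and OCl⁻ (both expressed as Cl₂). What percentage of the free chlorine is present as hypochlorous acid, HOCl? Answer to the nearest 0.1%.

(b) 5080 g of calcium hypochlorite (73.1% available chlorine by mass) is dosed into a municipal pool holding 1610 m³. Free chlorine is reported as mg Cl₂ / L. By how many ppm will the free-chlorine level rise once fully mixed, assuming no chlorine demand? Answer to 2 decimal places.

(a) 9.5%; (b) 2.31 ppm

(a) [OCl⁻]/[HOCl] = 10^(pH − pKa) = 10^(8.38 − 7.4) = 10^0.98 = 9.55.
(a) Fraction as HOCl = 1 / (1 + 9.55) = 0.09479.

(b) Volume: 1610 m³ = 1,610,000 L.
(b) Available chlorine delivered: 5080 g × 0.731 = 3713 g as Cl₂.
(b) Concentration rise: 3713 g / 1,610,000 L = 2.307 mg/L = 2.31 ppm.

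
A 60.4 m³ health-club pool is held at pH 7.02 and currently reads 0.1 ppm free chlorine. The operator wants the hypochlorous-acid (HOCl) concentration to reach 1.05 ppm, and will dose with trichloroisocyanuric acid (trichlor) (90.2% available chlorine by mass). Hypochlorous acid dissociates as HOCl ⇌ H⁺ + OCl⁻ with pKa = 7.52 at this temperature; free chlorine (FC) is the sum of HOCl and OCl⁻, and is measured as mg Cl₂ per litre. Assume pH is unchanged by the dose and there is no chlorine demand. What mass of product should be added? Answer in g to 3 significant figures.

Volume: 60.4 m³ = 60,400 L.
[OCl⁻]/[HOCl] = 10^(pH − pKa) = 10^(7.02 − 7.52) = 0.3162; fraction as HOCl = 1/(1 + 0.3162) = 0.7597.
Free chlorine required for 1.05 ppm HOCl: 1.05 / 0.7597 = 1.382 ppm.
FC to add: 1.382 − 0.1 = 1.282 mg/L as Cl₂.
Cl₂ equivalent: 1.282 mg/L × 60,400 L = 77.44 g.
Product at 90.2% available Cl: 77.44 / 0.902 = 85.85 g.

85.8 g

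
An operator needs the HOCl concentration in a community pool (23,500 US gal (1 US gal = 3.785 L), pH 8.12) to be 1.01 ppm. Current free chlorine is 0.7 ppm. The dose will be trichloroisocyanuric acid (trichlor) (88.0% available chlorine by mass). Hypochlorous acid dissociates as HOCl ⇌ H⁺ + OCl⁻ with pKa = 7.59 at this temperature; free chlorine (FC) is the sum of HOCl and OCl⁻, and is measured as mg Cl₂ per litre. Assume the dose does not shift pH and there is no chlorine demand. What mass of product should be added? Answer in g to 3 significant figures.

377 g

Volume: 23,500 US gal × 3.785 L/gal = 88,948 L.
[OCl⁻]/[HOCl] = 10^(pH − pKa) = 10^(8.12 − 7.59) = 3.388; fraction as HOCl = 1/(1 + 3.388) = 0.2279.
Free chlorine required for 1.01 ppm HOCl: 1.01 / 0.2279 = 4.432 ppm.
FC to add: 4.432 − 0.7 = 3.732 mg/L as Cl₂.
Cl₂ equivalent: 3.732 mg/L × 88,948 L = 332 g.
Product at 88.0% available Cl: 332 / 0.88 = 377.3 g.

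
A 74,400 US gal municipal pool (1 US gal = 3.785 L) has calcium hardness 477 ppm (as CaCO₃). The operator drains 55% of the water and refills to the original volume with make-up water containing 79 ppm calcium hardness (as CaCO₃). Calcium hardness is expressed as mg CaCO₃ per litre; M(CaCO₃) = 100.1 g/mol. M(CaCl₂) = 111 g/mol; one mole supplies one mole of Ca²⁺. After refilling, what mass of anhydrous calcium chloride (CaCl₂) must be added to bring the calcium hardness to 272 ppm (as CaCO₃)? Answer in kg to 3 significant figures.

4.34 kg

Volume: 74,400 US gal × 3.785 L/gal = 281,604 L.
After draining 55% and refilling: 477 × 0.45 + 79 × 0.55 = 258.1 ppm.
Deficit to target: 272 − 258.1 = 13.9 mg/L.
As CaCO₃: 13.9 mg/L × 281,604 L = 3914 g; ÷ 100.1 = 39.1 mol Ca²⁺.
Mass: 39.1 × 111 = 4341 g.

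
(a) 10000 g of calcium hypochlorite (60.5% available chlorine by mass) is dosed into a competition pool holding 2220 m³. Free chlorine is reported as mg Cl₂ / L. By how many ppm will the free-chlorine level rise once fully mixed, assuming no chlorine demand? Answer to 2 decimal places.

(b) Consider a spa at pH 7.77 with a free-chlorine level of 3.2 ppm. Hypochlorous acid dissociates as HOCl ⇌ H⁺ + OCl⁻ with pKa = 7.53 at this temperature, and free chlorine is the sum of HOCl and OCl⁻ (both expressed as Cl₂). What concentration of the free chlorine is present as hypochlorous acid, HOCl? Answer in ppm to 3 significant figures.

(a) 2.73 ppm; (b) 1.17 ppm

(a) Volume: 2220 m³ = 2,220,000 L.
(a) Available chlorine delivered: 10,000 g × 0.605 = 6050 g as Cl₂.
(a) Concentration rise: 6050 g / 2,220,000 L = 2.725 mg/L = 2.73 ppm.

(b) [OCl⁻]/[HOCl] = 10^(pH − pKa) = 10^(7.77 − 7.53) = 10^0.24 = 1.738.
(b) Fraction as HOCl = 1 / (1 + 1.738) = 0.3653.
(b) HOCl = 0.3653 × 3.2 ppm = 1.169 ppm.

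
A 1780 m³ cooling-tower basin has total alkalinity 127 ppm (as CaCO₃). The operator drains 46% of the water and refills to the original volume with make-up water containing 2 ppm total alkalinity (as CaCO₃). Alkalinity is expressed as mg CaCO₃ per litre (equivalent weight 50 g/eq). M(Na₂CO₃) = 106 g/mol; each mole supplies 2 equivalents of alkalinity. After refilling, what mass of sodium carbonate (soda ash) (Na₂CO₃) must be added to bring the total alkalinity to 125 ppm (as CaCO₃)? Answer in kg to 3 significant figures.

105 kg

Volume: 1780 m³ = 1,780,000 L.
After draining 46% and refilling: 127 × 0.54 + 2 × 0.46 = 69.5 ppm.
Deficit to target: 125 − 69.5 = 55.5 mg/L.
As CaCO₃: 55.5 mg/L × 1,780,000 L = 98,790 g; ÷ 50 g/eq ÷ 2 = 987.9 mol Na₂CO₃.
Mass: 987.9 × 106 = 104,700 g.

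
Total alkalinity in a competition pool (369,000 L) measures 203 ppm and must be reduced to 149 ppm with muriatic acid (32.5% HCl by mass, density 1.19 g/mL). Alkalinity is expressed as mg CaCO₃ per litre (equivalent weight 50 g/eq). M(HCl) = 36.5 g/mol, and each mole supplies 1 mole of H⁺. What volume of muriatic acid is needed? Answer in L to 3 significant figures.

Alkalinity to neutralize: (203 − 149) = 54 mg/L as CaCO₃ × 369,000 L = 19,930 g as CaCO₃.
Equivalents of H⁺ required: 19,930 ÷ 50 g/eq = 398.5 eq = 398.5 mol HCl.
Mass of HCl: 398.5 × 36.5 = 14,550 g.
Mass of 32.5% solution: 14,550 / 0.325 = 44,760 g.
Volume: 44,760 g ÷ 1.19 g/mL = 37,610 mL.

37.6 L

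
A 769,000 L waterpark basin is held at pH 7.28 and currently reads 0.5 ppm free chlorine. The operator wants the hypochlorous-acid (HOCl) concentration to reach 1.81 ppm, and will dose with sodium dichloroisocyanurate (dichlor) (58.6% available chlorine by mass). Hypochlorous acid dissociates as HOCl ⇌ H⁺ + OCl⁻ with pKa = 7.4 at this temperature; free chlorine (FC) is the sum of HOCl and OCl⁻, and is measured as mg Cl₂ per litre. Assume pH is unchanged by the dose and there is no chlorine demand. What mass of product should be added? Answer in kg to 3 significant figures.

[OCl⁻]/[HOCl] = 10^(pH − pKa) = 10^(7.28 − 7.4) = 0.7586; fraction as HOCl = 1/(1 + 0.7586) = 0.5686.
Free chlorine required for 1.81 ppm HOCl: 1.81 / 0.5686 = 3.183 ppm.
FC to add: 3.183 − 0.5 = 2.683 mg/L as Cl₂.
Cl₂ equivalent: 2.683 mg/L × 769,000 L = 2063 g.
Product at 58.6% available Cl: 2063 / 0.586 = 3521 g.

3.52 kg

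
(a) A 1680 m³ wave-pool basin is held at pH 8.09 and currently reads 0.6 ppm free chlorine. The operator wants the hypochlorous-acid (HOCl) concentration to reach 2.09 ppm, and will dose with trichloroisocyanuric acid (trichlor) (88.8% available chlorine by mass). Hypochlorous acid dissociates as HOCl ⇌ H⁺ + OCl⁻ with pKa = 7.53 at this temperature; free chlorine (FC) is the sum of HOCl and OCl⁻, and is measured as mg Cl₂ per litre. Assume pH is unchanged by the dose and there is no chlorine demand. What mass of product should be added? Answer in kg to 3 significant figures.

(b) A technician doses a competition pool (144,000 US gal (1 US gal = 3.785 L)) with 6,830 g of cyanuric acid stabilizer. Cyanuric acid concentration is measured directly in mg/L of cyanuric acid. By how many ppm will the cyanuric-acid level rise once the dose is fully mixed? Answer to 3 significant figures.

(a) 17.2 kg; (b) 12.5 ppm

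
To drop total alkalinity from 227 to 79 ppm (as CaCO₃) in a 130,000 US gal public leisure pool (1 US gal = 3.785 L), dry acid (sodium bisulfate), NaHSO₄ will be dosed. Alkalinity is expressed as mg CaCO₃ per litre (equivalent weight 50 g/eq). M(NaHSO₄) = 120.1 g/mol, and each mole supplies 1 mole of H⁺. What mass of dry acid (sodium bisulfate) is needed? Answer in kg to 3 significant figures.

Volume: 130,000 US gal × 3.785 L/gal = 492,050 L.
Alkalinity to neutralize: (227 − 79) = 148 mg/L as CaCO₃ × 492,050 L = 72,820 g as CaCO₃.
Equivalents of H⁺ required: 72,820 ÷ 50 g/eq = 1456 eq = 1456 mol NaHSO₄.
Mass of NaHSO₄: 1456 × 120.1 = 174,900 g.

175 kg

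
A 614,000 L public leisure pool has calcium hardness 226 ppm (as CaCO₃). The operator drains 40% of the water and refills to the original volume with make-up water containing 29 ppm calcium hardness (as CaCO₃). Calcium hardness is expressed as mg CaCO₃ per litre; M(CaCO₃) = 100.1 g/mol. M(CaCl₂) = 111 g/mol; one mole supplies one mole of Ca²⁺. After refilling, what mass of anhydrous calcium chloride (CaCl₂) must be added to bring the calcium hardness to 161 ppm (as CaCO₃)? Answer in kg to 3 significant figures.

After draining 40% and refilling: 226 × 0.60 + 29 × 0.40 = 147.2 ppm.
Deficit to target: 161 − 147.2 = 13.8 mg/L.
As CaCO₃: 13.8 mg/L × 614,000 L = 8473 g; ÷ 100.1 = 84.65 mol Ca²⁺.
Mass: 84.65 × 111 = 9396 g.

9.40 kg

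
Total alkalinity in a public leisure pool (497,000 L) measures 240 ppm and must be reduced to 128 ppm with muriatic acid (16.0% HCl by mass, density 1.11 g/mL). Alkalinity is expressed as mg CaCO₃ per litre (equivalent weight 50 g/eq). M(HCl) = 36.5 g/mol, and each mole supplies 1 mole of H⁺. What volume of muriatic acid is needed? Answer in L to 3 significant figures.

Alkalinity to neutralize: (240 − 128) = 112 mg/L as CaCO₃ × 497,000 L = 55,660 g as CaCO₃.
Equivalents of H⁺ required: 55,660 ÷ 50 g/eq = 1113 eq = 1113 mol HCl.
Mass of HCl: 1113 × 36.5 = 40,630 g.
Mass of 16.0% solution: 40,630 / 0.16 = 254,000 g.
Volume: 254,000 g ÷ 1.11 g/mL = 228,800 mL.

229 L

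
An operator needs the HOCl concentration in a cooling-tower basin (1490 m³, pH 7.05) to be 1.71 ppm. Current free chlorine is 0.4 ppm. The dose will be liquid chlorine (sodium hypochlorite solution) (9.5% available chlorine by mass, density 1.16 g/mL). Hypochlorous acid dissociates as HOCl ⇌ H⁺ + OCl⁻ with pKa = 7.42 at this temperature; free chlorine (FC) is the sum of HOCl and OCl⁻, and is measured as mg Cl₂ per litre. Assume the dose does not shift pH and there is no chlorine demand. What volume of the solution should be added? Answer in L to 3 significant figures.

Volume: 1490 m³ = 1,490,000 L.
[OCl⁻]/[HOCl] = 10^(pH − pKa) = 10^(7.05 − 7.42) = 0.4266; fraction as HOCl = 1/(1 + 0.4266) = 0.701.
Free chlorine required for 1.71 ppm HOCl: 1.71 / 0.701 = 2.439 ppm.
FC to add: 2.439 − 0.4 = 2.039 mg/L as Cl₂.
Cl₂ equivalent: 2.039 mg/L × 1,490,000 L = 3039 g.
Product at 9.5% available Cl: 3039 / 0.095 = 31,990 g.
Volume: 31,990 g ÷ 1.16 g/mL = 27,580 mL.

27.6 L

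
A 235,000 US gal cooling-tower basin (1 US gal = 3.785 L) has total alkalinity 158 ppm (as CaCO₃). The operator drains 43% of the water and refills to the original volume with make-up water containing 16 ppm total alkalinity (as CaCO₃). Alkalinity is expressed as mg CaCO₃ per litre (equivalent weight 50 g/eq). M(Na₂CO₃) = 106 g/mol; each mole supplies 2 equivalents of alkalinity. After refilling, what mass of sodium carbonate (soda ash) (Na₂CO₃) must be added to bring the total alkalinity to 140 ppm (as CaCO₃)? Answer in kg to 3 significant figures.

40.6 kg

Volume: 235,000 US gal × 3.785 L/gal = 889,475 L.
After draining 43% and refilling: 158 × 0.57 + 16 × 0.43 = 96.94 ppm.
Deficit to target: 140 − 96.94 = 43.06 mg/L.
As CaCO₃: 43.06 mg/L × 889,475 L = 38,300 g; ÷ 50 g/eq ÷ 2 = 383 mol Na₂CO₃.
Mass: 383 × 106 = 40,600 g.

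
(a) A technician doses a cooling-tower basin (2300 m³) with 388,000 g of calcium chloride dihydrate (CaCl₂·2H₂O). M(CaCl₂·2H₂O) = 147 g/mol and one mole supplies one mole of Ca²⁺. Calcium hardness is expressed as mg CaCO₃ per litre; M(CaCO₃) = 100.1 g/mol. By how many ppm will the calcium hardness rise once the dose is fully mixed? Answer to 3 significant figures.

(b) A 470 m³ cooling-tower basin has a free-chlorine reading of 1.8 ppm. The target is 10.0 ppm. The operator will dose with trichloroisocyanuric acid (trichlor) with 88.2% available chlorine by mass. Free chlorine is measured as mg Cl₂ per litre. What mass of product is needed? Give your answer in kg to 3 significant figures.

(a) Volume: 2300 m³ = 2,300,000 L.
(a) Moles of Ca²⁺: 388,000 g ÷ 147 g/mol = 2639 mol.
(a) As CaCO₃: 2639 mol × 100.1 g/mol = 264,200 g.
(a) Rise: 264,200 g / 2,300,000 L × 1000 = 114.9 mg/L.

(b) Volume: 470 m³ = 470,000 L.
(b) Chlorine deficit: 10.0 − 1.8 = 8.2 ppm = 8.2 mg/L as Cl₂.
(b) Cl₂ equivalent needed: 8.2 mg/L × 470,000 L = 3,854,000 mg = 3854 g.
(b) Product at 88.2% available chlorine: 3854 / 0.882 = 4370 g.

(a) 115 ppm; (b) 4.37 kg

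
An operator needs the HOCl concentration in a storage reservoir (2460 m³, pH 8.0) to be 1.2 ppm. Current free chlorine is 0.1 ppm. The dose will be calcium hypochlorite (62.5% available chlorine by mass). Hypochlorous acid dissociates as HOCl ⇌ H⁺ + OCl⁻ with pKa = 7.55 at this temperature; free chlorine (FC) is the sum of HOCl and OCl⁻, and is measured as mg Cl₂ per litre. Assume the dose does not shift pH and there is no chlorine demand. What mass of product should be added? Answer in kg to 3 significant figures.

17.6 kg

Volume: 2460 m³ = 2,460,000 L.
[OCl⁻]/[HOCl] = 10^(pH − pKa) = 10^(8.0 − 7.55) = 2.818; fraction as HOCl = 1/(1 + 2.818) = 0.2619.
Free chlorine required for 1.2 ppm HOCl: 1.2 / 0.2619 = 4.582 ppm.
FC to add: 4.582 − 0.1 = 4.482 mg/L as Cl₂.
Cl₂ equivalent: 4.482 mg/L × 2,460,000 L = 11,030 g.
Product at 62.5% available Cl: 11,030 / 0.625 = 17,640 g.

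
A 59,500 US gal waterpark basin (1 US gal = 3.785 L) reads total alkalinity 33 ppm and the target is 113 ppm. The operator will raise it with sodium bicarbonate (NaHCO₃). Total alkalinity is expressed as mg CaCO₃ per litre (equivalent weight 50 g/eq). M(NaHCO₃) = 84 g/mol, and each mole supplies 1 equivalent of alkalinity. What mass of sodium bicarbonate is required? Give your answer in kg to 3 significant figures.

30.3 kg

Volume: 59,500 US gal × 3.785 L/gal = 225,208 L.
Alkalinity to add: (113 − 33) = 80 mg/L as CaCO₃ × 225,208 L = 18,020 g as CaCO₃.
Equivalents: 18,020 g ÷ 50 g/eq = 360.3 eq.
NaHCO₃ supplies 1 eq per mole → 360.3 mol.
Mass: 360.3 mol × 84 g/mol = 30,270 g.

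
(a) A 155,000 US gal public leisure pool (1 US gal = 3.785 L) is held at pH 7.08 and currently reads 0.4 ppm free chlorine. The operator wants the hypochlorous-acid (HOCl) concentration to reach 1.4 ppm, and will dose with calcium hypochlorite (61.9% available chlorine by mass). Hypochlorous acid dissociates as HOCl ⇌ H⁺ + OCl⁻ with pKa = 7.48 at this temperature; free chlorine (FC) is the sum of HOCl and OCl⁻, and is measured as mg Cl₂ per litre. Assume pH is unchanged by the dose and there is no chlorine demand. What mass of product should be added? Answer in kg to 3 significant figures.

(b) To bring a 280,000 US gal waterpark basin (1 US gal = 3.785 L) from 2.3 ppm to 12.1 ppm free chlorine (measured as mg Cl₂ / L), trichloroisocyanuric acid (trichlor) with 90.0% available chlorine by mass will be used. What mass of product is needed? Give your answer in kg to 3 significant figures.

(a) Volume: 155,000 US gal × 3.785 L/gal = 586,675 L.
(a) [OCl⁻]/[HOCl] = 10^(pH − pKa) = 10^(7.08 − 7.48) = 0.3981; fraction as HOCl = 1/(1 + 0.3981) = 0.7153.
(a) Free chlorine required for 1.4 ppm HOCl: 1.4 / 0.7153 = 1.957 ppm.
(a) FC to add: 1.957 − 0.4 = 1.557 mg/L as Cl₂.
(a) Cl₂ equivalent: 1.557 mg/L × 586,675 L = 913.7 g.
(a) Product at 61.9% available Cl: 913.7 / 0.619 = 1476 g.

(b) Volume: 280,000 US gal × 3.785 L/gal = 1,059,800 L.
(b) Chlorine deficit: 12.1 − 2.3 = 9.8 ppm = 9.8 mg/L as Cl₂.
(b) Cl₂ equivalent needed: 9.8 mg/L × 1,059,800 L = 10,390,000 mg = 10,390 g.
(b) Product at 90.0% available chlorine: 10,390 / 0.9 = 11,540 g.

(a) 1.48 kg; (b) 11.5 kg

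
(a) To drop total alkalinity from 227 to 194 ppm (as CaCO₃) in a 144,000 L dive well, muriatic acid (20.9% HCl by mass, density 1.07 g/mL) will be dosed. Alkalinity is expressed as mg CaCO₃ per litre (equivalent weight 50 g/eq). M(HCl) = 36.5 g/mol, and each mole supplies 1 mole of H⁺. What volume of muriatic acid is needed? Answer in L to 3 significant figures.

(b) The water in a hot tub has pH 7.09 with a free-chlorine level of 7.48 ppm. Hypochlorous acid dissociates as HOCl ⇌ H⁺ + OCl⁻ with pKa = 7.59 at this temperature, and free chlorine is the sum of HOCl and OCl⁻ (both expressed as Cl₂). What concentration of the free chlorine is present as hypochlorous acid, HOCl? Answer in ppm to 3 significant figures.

(a) 15.5 L; (b) 5.68 ppm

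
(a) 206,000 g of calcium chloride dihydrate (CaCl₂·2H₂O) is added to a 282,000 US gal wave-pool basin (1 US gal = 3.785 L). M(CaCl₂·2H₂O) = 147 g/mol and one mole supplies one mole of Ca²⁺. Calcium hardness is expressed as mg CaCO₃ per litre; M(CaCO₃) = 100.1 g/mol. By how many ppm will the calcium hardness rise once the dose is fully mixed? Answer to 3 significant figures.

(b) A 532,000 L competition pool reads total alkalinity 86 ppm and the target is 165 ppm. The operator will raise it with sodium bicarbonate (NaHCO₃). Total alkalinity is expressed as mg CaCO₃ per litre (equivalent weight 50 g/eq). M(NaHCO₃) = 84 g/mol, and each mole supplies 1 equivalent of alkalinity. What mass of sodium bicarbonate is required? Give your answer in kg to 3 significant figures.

(a) Volume: 282,000 US gal × 3.785 L/gal = 1,067,370 L.
(a) Moles of Ca²⁺: 206,000 g ÷ 147 g/mol = 1401 mol.
(a) As CaCO₃: 1401 mol × 100.1 g/mol = 140,300 g.
(a) Rise: 140,300 g / 1,067,370 L × 1000 = 131.4 mg/L.

(b) Alkalinity to add: (165 − 86) = 79 mg/L as CaCO₃ × 532,000 L = 42,030 g as CaCO₃.
(b) Equivalents: 42,030 g ÷ 50 g/eq = 840.6 eq.
(b) NaHCO₃ supplies 1 eq per mole → 840.6 mol.
(b) Mass: 840.6 mol × 84 g/mol = 70,610 g.

(a) 131 ppm; (b) 70.6 kg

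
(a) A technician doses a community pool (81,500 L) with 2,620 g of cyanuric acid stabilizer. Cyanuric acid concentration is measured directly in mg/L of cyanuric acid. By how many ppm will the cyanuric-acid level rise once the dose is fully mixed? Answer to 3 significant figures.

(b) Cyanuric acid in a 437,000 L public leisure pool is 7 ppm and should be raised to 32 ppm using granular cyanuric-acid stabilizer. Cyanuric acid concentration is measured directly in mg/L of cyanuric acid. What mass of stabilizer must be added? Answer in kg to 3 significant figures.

(a) Rise: 2,620 g / 81,500 L × 1000 = 32.15 mg/L.

(b) CYA to add: (32 − 7) = 25 mg/L × 437,000 L = 10,920 g cyanuric acid.

(a) 32.1 ppm; (b) 10.9 kg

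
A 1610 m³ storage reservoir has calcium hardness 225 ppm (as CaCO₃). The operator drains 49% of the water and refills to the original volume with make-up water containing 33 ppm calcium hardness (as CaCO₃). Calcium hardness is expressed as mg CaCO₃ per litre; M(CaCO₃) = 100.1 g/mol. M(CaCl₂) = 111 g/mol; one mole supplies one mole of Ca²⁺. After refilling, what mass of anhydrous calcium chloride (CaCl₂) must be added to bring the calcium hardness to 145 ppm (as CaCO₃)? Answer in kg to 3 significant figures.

25.1 kg

Volume: 1610 m³ = 1,610,000 L.
After draining 49% and refilling: 225 × 0.51 + 33 × 0.49 = 130.92 ppm.
Deficit to target: 145 − 130.92 = 14.08 mg/L.
As CaCO₃: 14.08 mg/L × 1,610,000 L = 22,670 g; ÷ 100.1 = 226.5 mol Ca²⁺.
Mass: 226.5 × 111 = 25,140 g.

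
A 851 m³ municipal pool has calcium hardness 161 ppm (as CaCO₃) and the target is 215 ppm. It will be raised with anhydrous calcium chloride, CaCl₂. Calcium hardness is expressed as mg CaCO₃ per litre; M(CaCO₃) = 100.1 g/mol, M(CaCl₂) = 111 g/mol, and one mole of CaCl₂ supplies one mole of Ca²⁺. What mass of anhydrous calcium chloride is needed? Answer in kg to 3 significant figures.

51.0 kg

Volume: 851 m³ = 851,000 L.
Hardness to add: (215 − 161) = 54 mg/L as CaCO₃ × 851,000 L = 45,950 g as CaCO₃.
Moles of Ca²⁺ (1 mol Ca²⁺ ≡ 1 mol CaCO₃): 45,950 / 100.1 g/mol = 459.1 mol.
Mass of CaCl₂: 459.1 × 111 = 50,960 g.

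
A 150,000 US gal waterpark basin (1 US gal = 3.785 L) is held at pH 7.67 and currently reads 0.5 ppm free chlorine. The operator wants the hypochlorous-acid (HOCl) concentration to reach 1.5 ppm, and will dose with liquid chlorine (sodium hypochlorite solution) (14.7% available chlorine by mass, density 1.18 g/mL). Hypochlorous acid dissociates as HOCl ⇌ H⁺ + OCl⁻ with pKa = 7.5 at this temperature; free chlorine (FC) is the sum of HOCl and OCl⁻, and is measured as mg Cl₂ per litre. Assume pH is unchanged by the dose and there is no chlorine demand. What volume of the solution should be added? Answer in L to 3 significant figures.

Volume: 150,000 US gal × 3.785 L/gal = 567,750 L.
[OCl⁻]/[HOCl] = 10^(pH − pKa) = 10^(7.67 − 7.5) = 1.479; fraction as HOCl = 1/(1 + 1.479) = 0.4034.
Free chlorine required for 1.5 ppm HOCl: 1.5 / 0.4034 = 3.719 ppm.
FC to add: 3.719 − 0.5 = 3.219 mg/L as Cl₂.
Cl₂ equivalent: 3.219 mg/L × 567,750 L = 1827 g.
Product at 14.7% available Cl: 1827 / 0.147 = 12,430 g.
Volume: 12,430 g ÷ 1.18 g/mL = 10,530 mL.

10.5 L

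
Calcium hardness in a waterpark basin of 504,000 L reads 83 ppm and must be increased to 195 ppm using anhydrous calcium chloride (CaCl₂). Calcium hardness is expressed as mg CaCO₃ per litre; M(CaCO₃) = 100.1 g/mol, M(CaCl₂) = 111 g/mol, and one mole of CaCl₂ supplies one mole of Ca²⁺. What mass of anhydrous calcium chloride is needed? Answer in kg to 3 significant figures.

Hardness to add: (195 − 83) = 112 mg/L as CaCO₃ × 504,000 L = 56,450 g as CaCO₃.
Moles of Ca²⁺ (1 mol Ca²⁺ ≡ 1 mol CaCO₃): 56,450 / 100.1 g/mol = 563.9 mol.
Mass of CaCl₂: 563.9 × 111 = 62,590 g.

62.6 kg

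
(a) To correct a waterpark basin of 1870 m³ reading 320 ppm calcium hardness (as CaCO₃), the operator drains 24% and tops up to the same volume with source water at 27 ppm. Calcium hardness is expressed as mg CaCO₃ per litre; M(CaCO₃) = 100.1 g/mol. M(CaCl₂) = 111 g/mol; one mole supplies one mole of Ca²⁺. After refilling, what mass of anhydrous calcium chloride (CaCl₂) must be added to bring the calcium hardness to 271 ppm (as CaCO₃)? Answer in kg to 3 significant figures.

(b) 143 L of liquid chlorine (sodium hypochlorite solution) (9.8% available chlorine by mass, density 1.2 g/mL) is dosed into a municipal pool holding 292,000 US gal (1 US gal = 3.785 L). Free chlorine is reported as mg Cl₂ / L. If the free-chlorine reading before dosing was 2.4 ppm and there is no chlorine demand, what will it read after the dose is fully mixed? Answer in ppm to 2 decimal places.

(a) 44.2 kg; (b) 17.62 ppm

(a) Volume: 1870 m³ = 1,870,000 L.
(a) After draining 24% and refilling: 320 × 0.76 + 27 × 0.24 = 249.68 ppm.
(a) Deficit to target: 271 − 249.68 = 21.32 mg/L.
(a) As CaCO₃: 21.32 mg/L × 1,870,000 L = 39,870 g; ÷ 100.1 = 398.3 mol Ca²⁺.
(a) Mass: 398.3 × 111 = 44,210 g.

(b) Volume: 292,000 US gal × 3.785 L/gal = 1,105,220 L.
(b) Mass of solution: 143 L × 1000 mL/L × 1.2 g/mL = 171,600 g.
(b) Available chlorine delivered: 171,600 g × 0.098 = 16,820 g as Cl₂.
(b) Concentration rise: 16,820 g / 1,105,220 L = 15.22 mg/L = 15.22 ppm.
(b) Final FC: 2.4 + 15.22 = 17.62 ppm.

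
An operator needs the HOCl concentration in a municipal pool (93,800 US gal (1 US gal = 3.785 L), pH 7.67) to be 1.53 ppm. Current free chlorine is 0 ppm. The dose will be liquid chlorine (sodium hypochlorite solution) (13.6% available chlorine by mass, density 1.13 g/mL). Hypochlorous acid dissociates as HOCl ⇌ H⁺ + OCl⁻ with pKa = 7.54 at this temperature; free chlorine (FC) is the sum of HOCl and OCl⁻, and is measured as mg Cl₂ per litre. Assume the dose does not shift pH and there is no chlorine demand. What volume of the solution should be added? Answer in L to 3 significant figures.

8.30 L

Volume: 93,800 US gal × 3.785 L/gal = 355,033 L.
[OCl⁻]/[HOCl] = 10^(pH − pKa) = 10^(7.67 − 7.54) = 1.349; fraction as HOCl = 1/(1 + 1.349) = 0.4257.
Free chlorine required for 1.53 ppm HOCl: 1.53 / 0.4257 = 3.594 ppm.
FC to add: 3.594 − 0 = 3.594 mg/L as Cl₂.
Cl₂ equivalent: 3.594 mg/L × 355,033 L = 1276 g.
Product at 13.6% available Cl: 1276 / 0.136 = 9382 g.
Volume: 9382 g ÷ 1.13 g/mL = 8303 mL.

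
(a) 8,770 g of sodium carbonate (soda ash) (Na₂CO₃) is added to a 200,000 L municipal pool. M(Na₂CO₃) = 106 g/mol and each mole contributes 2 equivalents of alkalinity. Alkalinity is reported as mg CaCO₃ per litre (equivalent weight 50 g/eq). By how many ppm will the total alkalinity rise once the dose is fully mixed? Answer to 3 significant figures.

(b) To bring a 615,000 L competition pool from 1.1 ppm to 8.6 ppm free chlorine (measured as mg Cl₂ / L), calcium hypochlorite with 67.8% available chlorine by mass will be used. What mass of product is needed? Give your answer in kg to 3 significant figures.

(a) 41.4 ppm; (b) 6.80 kg

(a) Moles of Na₂CO₃: 8,770 g ÷ 106 g/mol = 82.74 mol → 165.5 eq of alkalinity.
(a) As CaCO₃: 165.5 eq × 50 g/eq = 8274 g.
(a) Rise: 8274 g / 200,000 L × 1000 = 41.37 mg/L.

(b) Chlorine deficit: 8.6 − 1.1 = 7.5 ppm = 7.5 mg/L as Cl₂.
(b) Cl₂ equivalent needed: 7.5 mg/L × 615,000 L = 4,612,000 mg = 4612 g.
(b) Product at 67.8% available chlorine: 4612 / 0.678 = 6803 g.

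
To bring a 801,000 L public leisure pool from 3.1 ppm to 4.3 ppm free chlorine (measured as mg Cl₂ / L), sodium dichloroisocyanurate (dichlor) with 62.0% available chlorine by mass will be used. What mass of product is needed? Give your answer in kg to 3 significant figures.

Chlorine deficit: 4.3 − 3.1 = 1.2 ppm = 1.2 mg/L as Cl₂.
Cl₂ equivalent needed: 1.2 mg/L × 801,000 L = 961,200 mg = 961.2 g.
Product at 62.0% available chlorine: 961.2 / 0.62 = 1550 g.

1.55 kg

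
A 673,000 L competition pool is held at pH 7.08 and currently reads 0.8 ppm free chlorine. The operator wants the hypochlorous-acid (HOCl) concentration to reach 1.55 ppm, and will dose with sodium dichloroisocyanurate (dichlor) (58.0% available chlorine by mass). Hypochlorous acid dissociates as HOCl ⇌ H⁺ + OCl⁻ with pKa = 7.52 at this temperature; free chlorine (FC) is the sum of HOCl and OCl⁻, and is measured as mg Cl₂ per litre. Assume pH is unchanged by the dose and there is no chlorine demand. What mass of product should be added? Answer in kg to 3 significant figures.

1.52 kg

[OCl⁻]/[HOCl] = 10^(pH − pKa) = 10^(7.08 − 7.52) = 0.3631; fraction as HOCl = 1/(1 + 0.3631) = 0.7336.
Free chlorine required for 1.55 ppm HOCl: 1.55 / 0.7336 = 2.113 ppm.
FC to add: 2.113 − 0.8 = 1.313 mg/L as Cl₂.
Cl₂ equivalent: 1.313 mg/L × 673,000 L = 883.5 g.
Product at 58.0% available Cl: 883.5 / 0.58 = 1523 g.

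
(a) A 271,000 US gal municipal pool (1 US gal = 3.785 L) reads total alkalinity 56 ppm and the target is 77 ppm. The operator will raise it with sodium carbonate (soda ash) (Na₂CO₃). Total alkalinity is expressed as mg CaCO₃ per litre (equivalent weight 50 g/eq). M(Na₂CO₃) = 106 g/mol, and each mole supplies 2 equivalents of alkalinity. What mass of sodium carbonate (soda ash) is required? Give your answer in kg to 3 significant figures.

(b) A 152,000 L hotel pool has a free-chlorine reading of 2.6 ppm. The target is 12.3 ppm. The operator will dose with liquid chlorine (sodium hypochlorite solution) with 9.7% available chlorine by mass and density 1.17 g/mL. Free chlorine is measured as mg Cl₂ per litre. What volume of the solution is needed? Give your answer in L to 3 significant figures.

(a) Volume: 271,000 US gal × 3.785 L/gal = 1,025,735 L.
(a) Alkalinity to add: (77 − 56) = 21 mg/L as CaCO₃ × 1,025,735 L = 21,540 g as CaCO₃.
(a) Equivalents: 21,540 g ÷ 50 g/eq = 430.8 eq.
(a) Each mole of Na₂CO₃ supplies 2 eq, so 430.8 / 2 = 215.4 mol.
(a) Mass: 215.4 mol × 106 g/mol = 22,830 g.

(b) Chlorine deficit: 12.3 − 2.6 = 9.7 ppm = 9.7 mg/L as Cl₂.
(b) Cl₂ equivalent needed: 9.7 mg/L × 152,000 L = 1,474,000 mg = 1474 g.
(b) Product at 9.7% available chlorine: 1474 / 0.097 = 15,200 g.
(b) Volume at density 1.17 g/mL: 15,200 g ÷ 1.17 g/mL = 12,990 mL.

(a) 22.8 kg; (b) 13.0 L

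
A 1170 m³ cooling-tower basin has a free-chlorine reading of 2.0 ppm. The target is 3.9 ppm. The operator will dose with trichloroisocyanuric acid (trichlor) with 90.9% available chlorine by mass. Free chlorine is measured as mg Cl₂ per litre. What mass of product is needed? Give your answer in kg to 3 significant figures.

2.45 kg

Volume: 1170 m³ = 1,170,000 L.
Chlorine deficit: 3.9 − 2.0 = 1.9 ppm = 1.9 mg/L as Cl₂.
Cl₂ equivalent needed: 1.9 mg/L × 1,170,000 L = 2,223,000 mg = 2223 g.
Product at 90.9% available chlorine: 2223 / 0.909 = 2446 g.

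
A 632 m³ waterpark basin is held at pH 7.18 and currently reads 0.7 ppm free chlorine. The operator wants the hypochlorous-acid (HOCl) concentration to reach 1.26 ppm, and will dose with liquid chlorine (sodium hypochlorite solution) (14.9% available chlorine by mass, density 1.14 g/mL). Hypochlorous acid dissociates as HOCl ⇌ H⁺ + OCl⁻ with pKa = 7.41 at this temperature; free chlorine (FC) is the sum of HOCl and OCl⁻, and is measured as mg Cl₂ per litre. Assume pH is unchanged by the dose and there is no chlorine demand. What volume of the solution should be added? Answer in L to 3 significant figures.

4.84 L

Volume: 632 m³ = 632,000 L.
[OCl⁻]/[HOCl] = 10^(pH − pKa) = 10^(7.18 − 7.41) = 0.5888; fraction as HOCl = 1/(1 + 0.5888) = 0.6294.
Free chlorine required for 1.26 ppm HOCl: 1.26 / 0.6294 = 2.002 ppm.
FC to add: 2.002 − 0.7 = 1.302 mg/L as Cl₂.
Cl₂ equivalent: 1.302 mg/L × 632,000 L = 822.8 g.
Product at 14.9% available Cl: 822.8 / 0.149 = 5522 g.
Volume: 5522 g ÷ 1.14 g/mL = 4844 mL.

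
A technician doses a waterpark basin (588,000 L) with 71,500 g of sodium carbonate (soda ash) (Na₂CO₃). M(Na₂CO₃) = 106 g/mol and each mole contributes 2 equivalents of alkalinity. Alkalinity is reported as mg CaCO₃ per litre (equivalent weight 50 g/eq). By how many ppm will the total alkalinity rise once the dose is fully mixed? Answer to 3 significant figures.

115 ppm

Moles of Na₂CO₃: 71,500 g ÷ 106 g/mol = 674.5 mol → 1349 eq of alkalinity.
As CaCO₃: 1349 eq × 50 g/eq = 67,450 g.
Rise: 67,450 g / 588,000 L × 1000 = 114.7 mg/L.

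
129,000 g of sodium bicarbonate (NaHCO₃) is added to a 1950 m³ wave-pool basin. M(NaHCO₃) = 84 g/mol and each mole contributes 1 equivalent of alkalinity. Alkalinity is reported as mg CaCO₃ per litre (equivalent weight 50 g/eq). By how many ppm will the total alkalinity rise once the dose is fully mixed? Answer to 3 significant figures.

39.4 ppm

Volume: 1950 m³ = 1,950,000 L.
Moles of NaHCO₃: 129,000 g ÷ 84 g/mol = 1536 mol → 1536 eq of alkalinity.
As CaCO₃: 1536 eq × 50 g/eq = 76,790 g.
Rise: 76,790 g / 1,950,000 L × 1000 = 39.38 mg/L.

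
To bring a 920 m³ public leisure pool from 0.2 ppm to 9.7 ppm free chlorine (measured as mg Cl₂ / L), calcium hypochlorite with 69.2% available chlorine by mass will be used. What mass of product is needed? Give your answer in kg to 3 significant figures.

Volume: 920 m³ = 920,000 L.
Chlorine deficit: 9.7 − 0.2 = 9.5 ppm = 9.5 mg/L as Cl₂.
Cl₂ equivalent needed: 9.5 mg/L × 920,000 L = 8,740,000 mg = 8740 g.
Product at 69.2% available chlorine: 8740 / 0.692 = 12,630 g.

12.6 kg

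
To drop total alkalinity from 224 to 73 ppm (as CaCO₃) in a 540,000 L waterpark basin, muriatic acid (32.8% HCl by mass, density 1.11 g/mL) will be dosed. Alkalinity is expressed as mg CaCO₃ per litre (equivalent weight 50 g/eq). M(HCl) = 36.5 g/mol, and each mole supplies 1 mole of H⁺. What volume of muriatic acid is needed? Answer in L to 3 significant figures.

Alkalinity to neutralize: (224 − 73) = 151 mg/L as CaCO₃ × 540,000 L = 81,540 g as CaCO₃.
Equivalents of H⁺ required: 81,540 ÷ 50 g/eq = 1631 eq = 1631 mol HCl.
Mass of HCl: 1631 × 36.5 = 59,520 g.
Mass of 32.8% solution: 59,520 / 0.328 = 181,500 g.
Volume: 181,500 g ÷ 1.11 g/mL = 163,500 mL.

163 L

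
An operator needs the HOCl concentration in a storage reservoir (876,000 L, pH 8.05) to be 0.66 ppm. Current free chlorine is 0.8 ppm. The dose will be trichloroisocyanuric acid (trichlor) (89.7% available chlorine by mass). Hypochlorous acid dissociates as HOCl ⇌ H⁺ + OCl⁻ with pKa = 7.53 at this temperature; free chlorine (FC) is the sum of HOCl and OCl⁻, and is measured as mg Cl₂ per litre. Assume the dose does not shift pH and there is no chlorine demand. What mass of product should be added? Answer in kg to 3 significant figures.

[OCl⁻]/[HOCl] = 10^(pH − pKa) = 10^(8.05 − 7.53) = 3.311; fraction as HOCl = 1/(1 + 3.311) = 0.2319.
Free chlorine required for 0.66 ppm HOCl: 0.66 / 0.2319 = 2.845 ppm.
FC to add: 2.845 − 0.8 = 2.045 mg/L as Cl₂.
Cl₂ equivalent: 2.045 mg/L × 876,000 L = 1792 g.
Product at 89.7% available Cl: 1792 / 0.897 = 1998 g.

2.00 kg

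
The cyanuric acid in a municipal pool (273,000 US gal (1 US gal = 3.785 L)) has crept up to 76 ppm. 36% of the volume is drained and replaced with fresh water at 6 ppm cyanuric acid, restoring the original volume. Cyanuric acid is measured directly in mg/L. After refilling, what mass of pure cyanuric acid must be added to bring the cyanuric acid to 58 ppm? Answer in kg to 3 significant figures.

7.44 kg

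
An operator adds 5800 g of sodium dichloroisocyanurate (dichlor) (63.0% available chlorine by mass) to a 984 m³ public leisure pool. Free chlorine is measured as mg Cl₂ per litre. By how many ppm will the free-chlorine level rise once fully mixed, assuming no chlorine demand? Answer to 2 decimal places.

3.71 ppm

Volume: 984 m³ = 984,000 L.
Available chlorine delivered: 5800 g × 0.63 = 3654 g as Cl₂.
Concentration rise: 3654 g / 984,000 L = 3.713 mg/L = 3.71 ppm.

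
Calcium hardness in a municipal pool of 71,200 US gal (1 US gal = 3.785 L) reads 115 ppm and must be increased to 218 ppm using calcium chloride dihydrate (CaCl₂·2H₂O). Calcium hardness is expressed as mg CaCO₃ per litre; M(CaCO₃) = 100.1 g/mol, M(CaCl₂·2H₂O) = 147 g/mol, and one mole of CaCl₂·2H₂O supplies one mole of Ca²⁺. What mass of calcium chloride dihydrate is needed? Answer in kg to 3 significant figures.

Volume: 71,200 US gal × 3.785 L/gal = 269,492 L.
Hardness to add: (218 − 115) = 103 mg/L as CaCO₃ × 269,492 L = 27,760 g as CaCO₃.
Moles of Ca²⁺ (1 mol Ca²⁺ ≡ 1 mol CaCO₃): 27,760 / 100.1 g/mol = 277.3 mol.
Mass of CaCl₂·2H₂O: 277.3 × 147 = 40,760 g.

40.8 kg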